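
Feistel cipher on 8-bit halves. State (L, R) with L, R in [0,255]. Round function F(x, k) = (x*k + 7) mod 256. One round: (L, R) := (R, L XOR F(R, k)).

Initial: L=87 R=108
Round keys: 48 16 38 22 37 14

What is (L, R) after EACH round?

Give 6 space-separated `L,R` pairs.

Round 1 (k=48): L=108 R=16
Round 2 (k=16): L=16 R=107
Round 3 (k=38): L=107 R=249
Round 4 (k=22): L=249 R=6
Round 5 (k=37): L=6 R=28
Round 6 (k=14): L=28 R=137

Answer: 108,16 16,107 107,249 249,6 6,28 28,137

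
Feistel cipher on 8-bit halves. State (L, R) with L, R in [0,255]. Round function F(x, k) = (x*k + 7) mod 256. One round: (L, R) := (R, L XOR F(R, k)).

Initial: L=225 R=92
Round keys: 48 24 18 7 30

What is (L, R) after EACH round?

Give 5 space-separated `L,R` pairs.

Round 1 (k=48): L=92 R=166
Round 2 (k=24): L=166 R=203
Round 3 (k=18): L=203 R=235
Round 4 (k=7): L=235 R=191
Round 5 (k=30): L=191 R=130

Answer: 92,166 166,203 203,235 235,191 191,130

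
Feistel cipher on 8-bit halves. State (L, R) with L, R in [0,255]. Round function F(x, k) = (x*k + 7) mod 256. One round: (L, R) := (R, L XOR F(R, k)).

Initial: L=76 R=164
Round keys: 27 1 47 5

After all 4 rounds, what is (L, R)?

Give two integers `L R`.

Round 1 (k=27): L=164 R=31
Round 2 (k=1): L=31 R=130
Round 3 (k=47): L=130 R=250
Round 4 (k=5): L=250 R=107

Answer: 250 107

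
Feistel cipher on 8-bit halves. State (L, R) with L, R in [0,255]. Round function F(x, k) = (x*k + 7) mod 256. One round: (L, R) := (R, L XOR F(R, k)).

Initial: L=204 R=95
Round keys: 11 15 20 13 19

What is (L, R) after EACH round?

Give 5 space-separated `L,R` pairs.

Round 1 (k=11): L=95 R=208
Round 2 (k=15): L=208 R=104
Round 3 (k=20): L=104 R=247
Round 4 (k=13): L=247 R=250
Round 5 (k=19): L=250 R=98

Answer: 95,208 208,104 104,247 247,250 250,98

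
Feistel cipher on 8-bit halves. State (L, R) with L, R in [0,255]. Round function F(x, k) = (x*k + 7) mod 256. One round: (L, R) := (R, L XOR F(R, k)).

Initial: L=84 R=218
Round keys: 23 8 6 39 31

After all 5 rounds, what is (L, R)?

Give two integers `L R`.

Answer: 14 245

Derivation:
Round 1 (k=23): L=218 R=201
Round 2 (k=8): L=201 R=149
Round 3 (k=6): L=149 R=76
Round 4 (k=39): L=76 R=14
Round 5 (k=31): L=14 R=245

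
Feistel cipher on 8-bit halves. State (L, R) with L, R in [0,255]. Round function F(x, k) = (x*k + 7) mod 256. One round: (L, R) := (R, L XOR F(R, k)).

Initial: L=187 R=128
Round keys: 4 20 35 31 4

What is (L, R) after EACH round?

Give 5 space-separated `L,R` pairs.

Round 1 (k=4): L=128 R=188
Round 2 (k=20): L=188 R=55
Round 3 (k=35): L=55 R=48
Round 4 (k=31): L=48 R=224
Round 5 (k=4): L=224 R=183

Answer: 128,188 188,55 55,48 48,224 224,183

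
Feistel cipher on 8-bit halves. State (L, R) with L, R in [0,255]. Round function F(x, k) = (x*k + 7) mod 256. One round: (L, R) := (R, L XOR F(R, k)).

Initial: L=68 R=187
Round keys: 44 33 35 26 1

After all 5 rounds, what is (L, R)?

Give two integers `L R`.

Round 1 (k=44): L=187 R=111
Round 2 (k=33): L=111 R=237
Round 3 (k=35): L=237 R=1
Round 4 (k=26): L=1 R=204
Round 5 (k=1): L=204 R=210

Answer: 204 210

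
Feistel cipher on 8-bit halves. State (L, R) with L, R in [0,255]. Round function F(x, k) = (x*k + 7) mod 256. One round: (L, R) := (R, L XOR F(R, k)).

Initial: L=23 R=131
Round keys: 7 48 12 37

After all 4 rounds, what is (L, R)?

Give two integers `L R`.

Answer: 124 103

Derivation:
Round 1 (k=7): L=131 R=139
Round 2 (k=48): L=139 R=148
Round 3 (k=12): L=148 R=124
Round 4 (k=37): L=124 R=103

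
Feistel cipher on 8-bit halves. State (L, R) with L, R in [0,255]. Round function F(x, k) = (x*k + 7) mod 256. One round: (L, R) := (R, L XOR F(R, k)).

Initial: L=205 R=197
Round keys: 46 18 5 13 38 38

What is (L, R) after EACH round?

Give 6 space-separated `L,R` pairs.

Round 1 (k=46): L=197 R=160
Round 2 (k=18): L=160 R=130
Round 3 (k=5): L=130 R=49
Round 4 (k=13): L=49 R=6
Round 5 (k=38): L=6 R=218
Round 6 (k=38): L=218 R=101

Answer: 197,160 160,130 130,49 49,6 6,218 218,101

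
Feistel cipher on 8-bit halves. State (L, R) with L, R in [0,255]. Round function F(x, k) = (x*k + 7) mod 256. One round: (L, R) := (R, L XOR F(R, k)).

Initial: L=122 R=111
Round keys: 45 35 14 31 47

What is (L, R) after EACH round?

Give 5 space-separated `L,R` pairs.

Round 1 (k=45): L=111 R=240
Round 2 (k=35): L=240 R=184
Round 3 (k=14): L=184 R=231
Round 4 (k=31): L=231 R=184
Round 5 (k=47): L=184 R=40

Answer: 111,240 240,184 184,231 231,184 184,40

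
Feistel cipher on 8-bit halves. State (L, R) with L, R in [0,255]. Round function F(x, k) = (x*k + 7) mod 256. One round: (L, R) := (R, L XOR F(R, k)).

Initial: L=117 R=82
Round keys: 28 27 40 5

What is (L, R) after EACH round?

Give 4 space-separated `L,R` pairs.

Answer: 82,138 138,199 199,149 149,55

Derivation:
Round 1 (k=28): L=82 R=138
Round 2 (k=27): L=138 R=199
Round 3 (k=40): L=199 R=149
Round 4 (k=5): L=149 R=55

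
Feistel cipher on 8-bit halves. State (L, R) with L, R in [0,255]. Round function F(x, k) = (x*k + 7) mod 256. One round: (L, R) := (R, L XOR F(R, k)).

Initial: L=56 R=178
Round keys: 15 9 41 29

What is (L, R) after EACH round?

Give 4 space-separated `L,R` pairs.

Answer: 178,77 77,14 14,8 8,225

Derivation:
Round 1 (k=15): L=178 R=77
Round 2 (k=9): L=77 R=14
Round 3 (k=41): L=14 R=8
Round 4 (k=29): L=8 R=225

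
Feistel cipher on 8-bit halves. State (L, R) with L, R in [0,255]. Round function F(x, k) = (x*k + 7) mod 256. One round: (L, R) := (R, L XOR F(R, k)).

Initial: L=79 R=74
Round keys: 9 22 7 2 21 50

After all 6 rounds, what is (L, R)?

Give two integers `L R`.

Round 1 (k=9): L=74 R=238
Round 2 (k=22): L=238 R=49
Round 3 (k=7): L=49 R=176
Round 4 (k=2): L=176 R=86
Round 5 (k=21): L=86 R=165
Round 6 (k=50): L=165 R=23

Answer: 165 23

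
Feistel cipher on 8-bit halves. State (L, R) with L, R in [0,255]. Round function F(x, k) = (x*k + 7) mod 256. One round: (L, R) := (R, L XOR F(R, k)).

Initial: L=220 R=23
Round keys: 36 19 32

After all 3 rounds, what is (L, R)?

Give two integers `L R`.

Round 1 (k=36): L=23 R=159
Round 2 (k=19): L=159 R=195
Round 3 (k=32): L=195 R=248

Answer: 195 248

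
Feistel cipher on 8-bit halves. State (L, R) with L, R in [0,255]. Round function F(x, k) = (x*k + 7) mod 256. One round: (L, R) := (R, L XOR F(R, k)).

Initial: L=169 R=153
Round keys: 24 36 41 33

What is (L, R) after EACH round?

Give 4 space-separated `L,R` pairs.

Answer: 153,246 246,6 6,11 11,116

Derivation:
Round 1 (k=24): L=153 R=246
Round 2 (k=36): L=246 R=6
Round 3 (k=41): L=6 R=11
Round 4 (k=33): L=11 R=116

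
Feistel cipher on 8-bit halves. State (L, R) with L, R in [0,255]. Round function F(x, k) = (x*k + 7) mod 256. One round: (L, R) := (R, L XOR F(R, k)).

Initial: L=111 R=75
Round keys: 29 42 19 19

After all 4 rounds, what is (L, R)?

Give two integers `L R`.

Answer: 44 65

Derivation:
Round 1 (k=29): L=75 R=233
Round 2 (k=42): L=233 R=10
Round 3 (k=19): L=10 R=44
Round 4 (k=19): L=44 R=65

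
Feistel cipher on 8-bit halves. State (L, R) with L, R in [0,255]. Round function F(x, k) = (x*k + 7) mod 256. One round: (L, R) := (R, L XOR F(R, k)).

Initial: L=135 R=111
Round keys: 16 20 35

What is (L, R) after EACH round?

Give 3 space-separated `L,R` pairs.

Round 1 (k=16): L=111 R=112
Round 2 (k=20): L=112 R=168
Round 3 (k=35): L=168 R=143

Answer: 111,112 112,168 168,143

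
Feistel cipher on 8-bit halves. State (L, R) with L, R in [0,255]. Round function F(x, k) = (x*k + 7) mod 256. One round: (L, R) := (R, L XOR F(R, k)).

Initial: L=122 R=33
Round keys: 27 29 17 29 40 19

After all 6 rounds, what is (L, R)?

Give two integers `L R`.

Round 1 (k=27): L=33 R=248
Round 2 (k=29): L=248 R=62
Round 3 (k=17): L=62 R=221
Round 4 (k=29): L=221 R=46
Round 5 (k=40): L=46 R=234
Round 6 (k=19): L=234 R=75

Answer: 234 75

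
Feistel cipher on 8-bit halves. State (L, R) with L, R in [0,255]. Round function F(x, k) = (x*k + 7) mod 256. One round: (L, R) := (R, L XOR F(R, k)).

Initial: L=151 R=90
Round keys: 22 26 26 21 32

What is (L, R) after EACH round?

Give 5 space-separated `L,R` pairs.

Round 1 (k=22): L=90 R=84
Round 2 (k=26): L=84 R=213
Round 3 (k=26): L=213 R=253
Round 4 (k=21): L=253 R=29
Round 5 (k=32): L=29 R=90

Answer: 90,84 84,213 213,253 253,29 29,90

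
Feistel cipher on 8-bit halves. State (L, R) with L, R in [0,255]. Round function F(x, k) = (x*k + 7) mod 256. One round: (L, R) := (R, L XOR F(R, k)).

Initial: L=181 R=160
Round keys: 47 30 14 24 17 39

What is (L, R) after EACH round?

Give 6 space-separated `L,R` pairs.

Answer: 160,210 210,3 3,227 227,76 76,240 240,219

Derivation:
Round 1 (k=47): L=160 R=210
Round 2 (k=30): L=210 R=3
Round 3 (k=14): L=3 R=227
Round 4 (k=24): L=227 R=76
Round 5 (k=17): L=76 R=240
Round 6 (k=39): L=240 R=219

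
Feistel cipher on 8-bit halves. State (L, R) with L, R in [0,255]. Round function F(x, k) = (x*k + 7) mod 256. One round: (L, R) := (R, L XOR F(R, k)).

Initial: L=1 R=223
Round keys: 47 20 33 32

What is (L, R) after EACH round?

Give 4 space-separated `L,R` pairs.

Round 1 (k=47): L=223 R=249
Round 2 (k=20): L=249 R=164
Round 3 (k=33): L=164 R=210
Round 4 (k=32): L=210 R=227

Answer: 223,249 249,164 164,210 210,227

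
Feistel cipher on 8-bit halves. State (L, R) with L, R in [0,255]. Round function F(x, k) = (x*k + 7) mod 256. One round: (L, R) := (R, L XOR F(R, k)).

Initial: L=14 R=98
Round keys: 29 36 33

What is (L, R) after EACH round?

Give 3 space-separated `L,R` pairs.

Answer: 98,47 47,193 193,199

Derivation:
Round 1 (k=29): L=98 R=47
Round 2 (k=36): L=47 R=193
Round 3 (k=33): L=193 R=199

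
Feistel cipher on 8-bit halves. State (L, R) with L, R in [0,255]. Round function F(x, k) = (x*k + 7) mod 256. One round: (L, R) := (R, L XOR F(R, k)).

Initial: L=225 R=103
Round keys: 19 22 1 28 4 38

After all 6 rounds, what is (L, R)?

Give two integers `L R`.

Round 1 (k=19): L=103 R=77
Round 2 (k=22): L=77 R=194
Round 3 (k=1): L=194 R=132
Round 4 (k=28): L=132 R=181
Round 5 (k=4): L=181 R=95
Round 6 (k=38): L=95 R=148

Answer: 95 148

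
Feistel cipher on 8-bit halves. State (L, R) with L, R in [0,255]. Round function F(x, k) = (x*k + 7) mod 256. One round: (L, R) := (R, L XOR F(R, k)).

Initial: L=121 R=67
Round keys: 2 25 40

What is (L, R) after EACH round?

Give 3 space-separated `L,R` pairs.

Round 1 (k=2): L=67 R=244
Round 2 (k=25): L=244 R=152
Round 3 (k=40): L=152 R=51

Answer: 67,244 244,152 152,51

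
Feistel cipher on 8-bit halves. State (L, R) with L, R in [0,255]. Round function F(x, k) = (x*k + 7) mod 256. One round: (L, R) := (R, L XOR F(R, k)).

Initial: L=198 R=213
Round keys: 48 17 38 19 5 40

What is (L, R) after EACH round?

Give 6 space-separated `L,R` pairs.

Round 1 (k=48): L=213 R=49
Round 2 (k=17): L=49 R=157
Round 3 (k=38): L=157 R=100
Round 4 (k=19): L=100 R=238
Round 5 (k=5): L=238 R=201
Round 6 (k=40): L=201 R=129

Answer: 213,49 49,157 157,100 100,238 238,201 201,129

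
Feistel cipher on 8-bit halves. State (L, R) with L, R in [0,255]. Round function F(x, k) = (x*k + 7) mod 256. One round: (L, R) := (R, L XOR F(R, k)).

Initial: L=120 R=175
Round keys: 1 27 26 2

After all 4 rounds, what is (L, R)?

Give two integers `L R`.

Answer: 253 111

Derivation:
Round 1 (k=1): L=175 R=206
Round 2 (k=27): L=206 R=110
Round 3 (k=26): L=110 R=253
Round 4 (k=2): L=253 R=111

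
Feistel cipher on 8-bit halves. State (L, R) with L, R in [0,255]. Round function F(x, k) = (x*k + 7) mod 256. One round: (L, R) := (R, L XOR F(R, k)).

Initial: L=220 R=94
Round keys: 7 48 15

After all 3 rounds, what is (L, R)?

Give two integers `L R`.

Round 1 (k=7): L=94 R=69
Round 2 (k=48): L=69 R=169
Round 3 (k=15): L=169 R=171

Answer: 169 171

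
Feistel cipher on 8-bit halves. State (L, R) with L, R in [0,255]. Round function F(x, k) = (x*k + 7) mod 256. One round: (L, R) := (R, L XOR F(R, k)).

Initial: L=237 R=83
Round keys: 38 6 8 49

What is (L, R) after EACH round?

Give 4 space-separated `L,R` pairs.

Answer: 83,180 180,108 108,211 211,6

Derivation:
Round 1 (k=38): L=83 R=180
Round 2 (k=6): L=180 R=108
Round 3 (k=8): L=108 R=211
Round 4 (k=49): L=211 R=6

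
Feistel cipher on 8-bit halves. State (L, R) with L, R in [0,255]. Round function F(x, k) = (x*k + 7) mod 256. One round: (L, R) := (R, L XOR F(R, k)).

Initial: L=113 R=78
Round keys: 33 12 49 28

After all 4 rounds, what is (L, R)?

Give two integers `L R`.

Answer: 212 206

Derivation:
Round 1 (k=33): L=78 R=100
Round 2 (k=12): L=100 R=249
Round 3 (k=49): L=249 R=212
Round 4 (k=28): L=212 R=206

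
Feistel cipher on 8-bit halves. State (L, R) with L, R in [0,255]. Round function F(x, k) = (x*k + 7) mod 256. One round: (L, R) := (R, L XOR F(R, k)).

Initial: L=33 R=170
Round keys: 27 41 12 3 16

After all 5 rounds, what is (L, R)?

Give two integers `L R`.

Answer: 77 208

Derivation:
Round 1 (k=27): L=170 R=212
Round 2 (k=41): L=212 R=81
Round 3 (k=12): L=81 R=7
Round 4 (k=3): L=7 R=77
Round 5 (k=16): L=77 R=208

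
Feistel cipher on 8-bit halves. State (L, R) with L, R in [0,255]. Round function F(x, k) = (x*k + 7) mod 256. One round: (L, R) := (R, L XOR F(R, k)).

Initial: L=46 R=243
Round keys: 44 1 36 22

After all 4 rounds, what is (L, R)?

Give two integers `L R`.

Round 1 (k=44): L=243 R=229
Round 2 (k=1): L=229 R=31
Round 3 (k=36): L=31 R=134
Round 4 (k=22): L=134 R=148

Answer: 134 148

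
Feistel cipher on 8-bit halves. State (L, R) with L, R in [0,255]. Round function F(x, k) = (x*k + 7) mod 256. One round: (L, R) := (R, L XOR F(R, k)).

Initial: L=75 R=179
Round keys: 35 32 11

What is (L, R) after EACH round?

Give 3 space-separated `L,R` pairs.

Answer: 179,203 203,212 212,232

Derivation:
Round 1 (k=35): L=179 R=203
Round 2 (k=32): L=203 R=212
Round 3 (k=11): L=212 R=232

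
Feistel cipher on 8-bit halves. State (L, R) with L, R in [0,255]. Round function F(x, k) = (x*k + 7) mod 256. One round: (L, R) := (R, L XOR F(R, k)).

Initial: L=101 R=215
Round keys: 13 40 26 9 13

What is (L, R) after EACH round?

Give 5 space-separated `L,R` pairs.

Answer: 215,151 151,72 72,192 192,143 143,138

Derivation:
Round 1 (k=13): L=215 R=151
Round 2 (k=40): L=151 R=72
Round 3 (k=26): L=72 R=192
Round 4 (k=9): L=192 R=143
Round 5 (k=13): L=143 R=138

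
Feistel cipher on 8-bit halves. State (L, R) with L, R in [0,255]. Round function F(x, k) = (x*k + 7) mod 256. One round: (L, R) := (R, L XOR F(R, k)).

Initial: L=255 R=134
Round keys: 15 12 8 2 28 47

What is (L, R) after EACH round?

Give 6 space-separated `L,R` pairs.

Answer: 134,30 30,233 233,81 81,64 64,86 86,145

Derivation:
Round 1 (k=15): L=134 R=30
Round 2 (k=12): L=30 R=233
Round 3 (k=8): L=233 R=81
Round 4 (k=2): L=81 R=64
Round 5 (k=28): L=64 R=86
Round 6 (k=47): L=86 R=145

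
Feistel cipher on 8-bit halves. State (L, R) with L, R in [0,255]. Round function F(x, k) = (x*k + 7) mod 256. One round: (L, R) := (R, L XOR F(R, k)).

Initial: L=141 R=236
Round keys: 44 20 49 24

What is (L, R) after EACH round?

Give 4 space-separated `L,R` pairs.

Round 1 (k=44): L=236 R=26
Round 2 (k=20): L=26 R=227
Round 3 (k=49): L=227 R=96
Round 4 (k=24): L=96 R=228

Answer: 236,26 26,227 227,96 96,228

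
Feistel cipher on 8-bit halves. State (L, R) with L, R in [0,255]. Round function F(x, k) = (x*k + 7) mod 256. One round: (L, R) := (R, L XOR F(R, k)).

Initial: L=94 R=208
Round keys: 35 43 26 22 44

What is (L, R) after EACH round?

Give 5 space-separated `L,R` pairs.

Round 1 (k=35): L=208 R=41
Round 2 (k=43): L=41 R=58
Round 3 (k=26): L=58 R=194
Round 4 (k=22): L=194 R=137
Round 5 (k=44): L=137 R=81

Answer: 208,41 41,58 58,194 194,137 137,81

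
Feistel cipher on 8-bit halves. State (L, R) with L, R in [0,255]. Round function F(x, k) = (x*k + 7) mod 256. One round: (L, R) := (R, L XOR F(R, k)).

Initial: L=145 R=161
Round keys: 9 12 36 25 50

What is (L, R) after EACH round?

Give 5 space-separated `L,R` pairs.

Answer: 161,33 33,50 50,46 46,183 183,235

Derivation:
Round 1 (k=9): L=161 R=33
Round 2 (k=12): L=33 R=50
Round 3 (k=36): L=50 R=46
Round 4 (k=25): L=46 R=183
Round 5 (k=50): L=183 R=235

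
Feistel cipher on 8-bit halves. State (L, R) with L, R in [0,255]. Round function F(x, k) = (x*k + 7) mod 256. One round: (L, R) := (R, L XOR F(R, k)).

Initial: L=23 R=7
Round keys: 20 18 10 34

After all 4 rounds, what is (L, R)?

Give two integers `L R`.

Answer: 83 69

Derivation:
Round 1 (k=20): L=7 R=132
Round 2 (k=18): L=132 R=72
Round 3 (k=10): L=72 R=83
Round 4 (k=34): L=83 R=69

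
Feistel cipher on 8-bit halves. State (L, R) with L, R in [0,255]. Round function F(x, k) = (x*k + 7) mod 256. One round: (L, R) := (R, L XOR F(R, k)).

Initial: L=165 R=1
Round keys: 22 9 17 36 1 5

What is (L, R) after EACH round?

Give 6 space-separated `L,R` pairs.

Answer: 1,184 184,126 126,221 221,101 101,177 177,25

Derivation:
Round 1 (k=22): L=1 R=184
Round 2 (k=9): L=184 R=126
Round 3 (k=17): L=126 R=221
Round 4 (k=36): L=221 R=101
Round 5 (k=1): L=101 R=177
Round 6 (k=5): L=177 R=25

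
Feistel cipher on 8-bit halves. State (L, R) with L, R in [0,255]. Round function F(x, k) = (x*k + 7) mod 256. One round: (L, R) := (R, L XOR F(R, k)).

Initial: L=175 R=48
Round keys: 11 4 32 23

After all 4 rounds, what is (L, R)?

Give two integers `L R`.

Answer: 95 71

Derivation:
Round 1 (k=11): L=48 R=184
Round 2 (k=4): L=184 R=215
Round 3 (k=32): L=215 R=95
Round 4 (k=23): L=95 R=71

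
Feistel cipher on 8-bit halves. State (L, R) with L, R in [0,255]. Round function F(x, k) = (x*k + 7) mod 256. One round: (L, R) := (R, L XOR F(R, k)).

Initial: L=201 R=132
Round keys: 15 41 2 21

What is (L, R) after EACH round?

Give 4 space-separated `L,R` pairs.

Answer: 132,10 10,37 37,91 91,91

Derivation:
Round 1 (k=15): L=132 R=10
Round 2 (k=41): L=10 R=37
Round 3 (k=2): L=37 R=91
Round 4 (k=21): L=91 R=91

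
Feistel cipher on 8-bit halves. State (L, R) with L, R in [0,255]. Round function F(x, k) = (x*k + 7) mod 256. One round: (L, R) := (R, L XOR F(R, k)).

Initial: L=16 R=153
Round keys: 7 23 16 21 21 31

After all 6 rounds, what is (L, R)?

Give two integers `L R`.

Round 1 (k=7): L=153 R=38
Round 2 (k=23): L=38 R=232
Round 3 (k=16): L=232 R=161
Round 4 (k=21): L=161 R=212
Round 5 (k=21): L=212 R=202
Round 6 (k=31): L=202 R=169

Answer: 202 169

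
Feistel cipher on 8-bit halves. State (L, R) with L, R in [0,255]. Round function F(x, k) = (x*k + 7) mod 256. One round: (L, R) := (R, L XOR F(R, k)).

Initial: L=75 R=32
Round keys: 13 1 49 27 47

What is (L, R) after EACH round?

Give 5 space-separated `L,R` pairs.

Round 1 (k=13): L=32 R=236
Round 2 (k=1): L=236 R=211
Round 3 (k=49): L=211 R=134
Round 4 (k=27): L=134 R=250
Round 5 (k=47): L=250 R=107

Answer: 32,236 236,211 211,134 134,250 250,107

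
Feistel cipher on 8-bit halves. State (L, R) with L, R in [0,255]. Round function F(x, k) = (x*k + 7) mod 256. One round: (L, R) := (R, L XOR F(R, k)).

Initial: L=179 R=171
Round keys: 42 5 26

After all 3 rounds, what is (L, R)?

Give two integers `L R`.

Answer: 238 149

Derivation:
Round 1 (k=42): L=171 R=166
Round 2 (k=5): L=166 R=238
Round 3 (k=26): L=238 R=149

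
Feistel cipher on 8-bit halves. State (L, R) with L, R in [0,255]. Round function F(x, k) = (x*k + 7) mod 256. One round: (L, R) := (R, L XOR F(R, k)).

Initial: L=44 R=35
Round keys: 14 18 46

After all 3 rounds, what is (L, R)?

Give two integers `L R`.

Round 1 (k=14): L=35 R=221
Round 2 (k=18): L=221 R=178
Round 3 (k=46): L=178 R=222

Answer: 178 222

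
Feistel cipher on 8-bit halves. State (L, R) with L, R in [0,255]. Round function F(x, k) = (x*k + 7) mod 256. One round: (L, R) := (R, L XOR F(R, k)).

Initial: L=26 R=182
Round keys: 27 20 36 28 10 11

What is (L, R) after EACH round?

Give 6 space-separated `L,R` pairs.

Answer: 182,35 35,117 117,88 88,210 210,99 99,154

Derivation:
Round 1 (k=27): L=182 R=35
Round 2 (k=20): L=35 R=117
Round 3 (k=36): L=117 R=88
Round 4 (k=28): L=88 R=210
Round 5 (k=10): L=210 R=99
Round 6 (k=11): L=99 R=154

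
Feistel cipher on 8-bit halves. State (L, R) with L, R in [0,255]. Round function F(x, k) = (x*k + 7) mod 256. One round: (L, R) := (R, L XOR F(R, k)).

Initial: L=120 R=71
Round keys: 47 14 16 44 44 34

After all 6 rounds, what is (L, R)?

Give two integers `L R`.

Round 1 (k=47): L=71 R=104
Round 2 (k=14): L=104 R=240
Round 3 (k=16): L=240 R=111
Round 4 (k=44): L=111 R=235
Round 5 (k=44): L=235 R=4
Round 6 (k=34): L=4 R=100

Answer: 4 100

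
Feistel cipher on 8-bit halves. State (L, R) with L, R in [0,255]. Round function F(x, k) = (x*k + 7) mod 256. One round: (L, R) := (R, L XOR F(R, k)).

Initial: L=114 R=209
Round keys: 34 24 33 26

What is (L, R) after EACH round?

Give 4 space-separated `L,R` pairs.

Answer: 209,187 187,94 94,158 158,77

Derivation:
Round 1 (k=34): L=209 R=187
Round 2 (k=24): L=187 R=94
Round 3 (k=33): L=94 R=158
Round 4 (k=26): L=158 R=77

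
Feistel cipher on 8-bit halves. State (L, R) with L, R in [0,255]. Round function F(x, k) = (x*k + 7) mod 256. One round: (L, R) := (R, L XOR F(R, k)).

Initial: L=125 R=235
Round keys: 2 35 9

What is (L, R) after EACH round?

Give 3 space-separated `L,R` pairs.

Answer: 235,160 160,12 12,211

Derivation:
Round 1 (k=2): L=235 R=160
Round 2 (k=35): L=160 R=12
Round 3 (k=9): L=12 R=211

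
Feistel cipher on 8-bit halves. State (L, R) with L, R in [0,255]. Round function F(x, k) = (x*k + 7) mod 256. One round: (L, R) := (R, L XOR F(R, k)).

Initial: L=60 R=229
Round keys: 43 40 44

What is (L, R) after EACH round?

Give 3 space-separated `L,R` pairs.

Round 1 (k=43): L=229 R=66
Round 2 (k=40): L=66 R=178
Round 3 (k=44): L=178 R=221

Answer: 229,66 66,178 178,221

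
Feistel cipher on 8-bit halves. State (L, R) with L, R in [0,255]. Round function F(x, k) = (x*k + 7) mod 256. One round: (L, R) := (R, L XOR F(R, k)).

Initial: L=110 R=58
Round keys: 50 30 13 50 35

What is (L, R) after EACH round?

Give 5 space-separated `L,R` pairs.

Round 1 (k=50): L=58 R=53
Round 2 (k=30): L=53 R=7
Round 3 (k=13): L=7 R=87
Round 4 (k=50): L=87 R=2
Round 5 (k=35): L=2 R=26

Answer: 58,53 53,7 7,87 87,2 2,26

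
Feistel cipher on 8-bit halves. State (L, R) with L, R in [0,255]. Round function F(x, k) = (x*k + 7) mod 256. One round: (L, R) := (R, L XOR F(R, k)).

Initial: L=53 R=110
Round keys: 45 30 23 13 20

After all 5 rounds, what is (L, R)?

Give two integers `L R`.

Answer: 196 57

Derivation:
Round 1 (k=45): L=110 R=104
Round 2 (k=30): L=104 R=89
Round 3 (k=23): L=89 R=110
Round 4 (k=13): L=110 R=196
Round 5 (k=20): L=196 R=57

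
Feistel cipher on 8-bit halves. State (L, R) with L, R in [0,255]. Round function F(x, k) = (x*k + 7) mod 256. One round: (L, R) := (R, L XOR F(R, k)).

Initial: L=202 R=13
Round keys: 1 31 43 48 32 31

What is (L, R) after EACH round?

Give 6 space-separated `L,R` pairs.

Answer: 13,222 222,228 228,141 141,147 147,234 234,206

Derivation:
Round 1 (k=1): L=13 R=222
Round 2 (k=31): L=222 R=228
Round 3 (k=43): L=228 R=141
Round 4 (k=48): L=141 R=147
Round 5 (k=32): L=147 R=234
Round 6 (k=31): L=234 R=206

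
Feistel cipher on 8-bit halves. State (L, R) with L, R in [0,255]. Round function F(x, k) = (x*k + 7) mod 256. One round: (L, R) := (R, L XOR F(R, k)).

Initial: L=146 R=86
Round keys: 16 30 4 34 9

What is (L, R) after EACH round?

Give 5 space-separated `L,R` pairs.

Answer: 86,245 245,235 235,70 70,184 184,57

Derivation:
Round 1 (k=16): L=86 R=245
Round 2 (k=30): L=245 R=235
Round 3 (k=4): L=235 R=70
Round 4 (k=34): L=70 R=184
Round 5 (k=9): L=184 R=57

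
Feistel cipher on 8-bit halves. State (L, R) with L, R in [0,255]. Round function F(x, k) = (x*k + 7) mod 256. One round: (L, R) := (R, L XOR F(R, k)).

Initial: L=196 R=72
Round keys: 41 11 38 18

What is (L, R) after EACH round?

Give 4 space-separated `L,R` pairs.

Answer: 72,75 75,8 8,124 124,183

Derivation:
Round 1 (k=41): L=72 R=75
Round 2 (k=11): L=75 R=8
Round 3 (k=38): L=8 R=124
Round 4 (k=18): L=124 R=183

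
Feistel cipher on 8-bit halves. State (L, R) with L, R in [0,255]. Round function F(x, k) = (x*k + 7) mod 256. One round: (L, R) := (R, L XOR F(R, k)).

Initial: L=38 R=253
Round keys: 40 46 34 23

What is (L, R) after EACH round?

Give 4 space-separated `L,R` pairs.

Round 1 (k=40): L=253 R=169
Round 2 (k=46): L=169 R=152
Round 3 (k=34): L=152 R=158
Round 4 (k=23): L=158 R=161

Answer: 253,169 169,152 152,158 158,161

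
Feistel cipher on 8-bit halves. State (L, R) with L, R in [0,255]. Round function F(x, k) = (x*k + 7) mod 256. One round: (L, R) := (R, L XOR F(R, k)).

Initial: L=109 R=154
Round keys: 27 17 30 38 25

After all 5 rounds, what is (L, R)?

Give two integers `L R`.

Round 1 (k=27): L=154 R=40
Round 2 (k=17): L=40 R=53
Round 3 (k=30): L=53 R=21
Round 4 (k=38): L=21 R=16
Round 5 (k=25): L=16 R=130

Answer: 16 130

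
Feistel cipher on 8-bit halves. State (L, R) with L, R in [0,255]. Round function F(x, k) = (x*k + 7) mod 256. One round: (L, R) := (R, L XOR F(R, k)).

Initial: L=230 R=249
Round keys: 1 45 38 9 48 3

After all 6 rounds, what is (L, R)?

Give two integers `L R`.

Answer: 238 37

Derivation:
Round 1 (k=1): L=249 R=230
Round 2 (k=45): L=230 R=140
Round 3 (k=38): L=140 R=41
Round 4 (k=9): L=41 R=244
Round 5 (k=48): L=244 R=238
Round 6 (k=3): L=238 R=37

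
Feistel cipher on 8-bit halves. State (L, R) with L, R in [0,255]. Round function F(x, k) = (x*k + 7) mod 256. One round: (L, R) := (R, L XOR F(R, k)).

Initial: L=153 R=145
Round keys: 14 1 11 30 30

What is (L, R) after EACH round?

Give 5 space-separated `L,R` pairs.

Round 1 (k=14): L=145 R=108
Round 2 (k=1): L=108 R=226
Round 3 (k=11): L=226 R=209
Round 4 (k=30): L=209 R=103
Round 5 (k=30): L=103 R=200

Answer: 145,108 108,226 226,209 209,103 103,200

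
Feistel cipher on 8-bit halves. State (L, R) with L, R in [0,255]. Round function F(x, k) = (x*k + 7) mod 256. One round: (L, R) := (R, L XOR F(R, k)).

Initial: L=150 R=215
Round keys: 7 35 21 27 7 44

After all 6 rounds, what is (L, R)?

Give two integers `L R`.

Round 1 (k=7): L=215 R=126
Round 2 (k=35): L=126 R=150
Round 3 (k=21): L=150 R=43
Round 4 (k=27): L=43 R=6
Round 5 (k=7): L=6 R=26
Round 6 (k=44): L=26 R=121

Answer: 26 121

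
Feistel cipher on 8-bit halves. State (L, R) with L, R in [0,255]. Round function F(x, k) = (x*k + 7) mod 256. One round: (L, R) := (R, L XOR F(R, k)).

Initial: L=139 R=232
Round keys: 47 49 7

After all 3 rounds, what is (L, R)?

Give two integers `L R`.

Round 1 (k=47): L=232 R=20
Round 2 (k=49): L=20 R=51
Round 3 (k=7): L=51 R=120

Answer: 51 120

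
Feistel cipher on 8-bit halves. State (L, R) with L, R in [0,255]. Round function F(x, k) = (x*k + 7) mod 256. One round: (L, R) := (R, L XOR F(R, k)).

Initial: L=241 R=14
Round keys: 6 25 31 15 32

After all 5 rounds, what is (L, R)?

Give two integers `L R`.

Answer: 58 213

Derivation:
Round 1 (k=6): L=14 R=170
Round 2 (k=25): L=170 R=175
Round 3 (k=31): L=175 R=146
Round 4 (k=15): L=146 R=58
Round 5 (k=32): L=58 R=213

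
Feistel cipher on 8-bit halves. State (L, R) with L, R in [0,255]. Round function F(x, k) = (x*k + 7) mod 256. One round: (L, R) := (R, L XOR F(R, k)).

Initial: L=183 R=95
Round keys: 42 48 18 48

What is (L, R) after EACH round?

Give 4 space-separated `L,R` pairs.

Round 1 (k=42): L=95 R=42
Round 2 (k=48): L=42 R=184
Round 3 (k=18): L=184 R=221
Round 4 (k=48): L=221 R=207

Answer: 95,42 42,184 184,221 221,207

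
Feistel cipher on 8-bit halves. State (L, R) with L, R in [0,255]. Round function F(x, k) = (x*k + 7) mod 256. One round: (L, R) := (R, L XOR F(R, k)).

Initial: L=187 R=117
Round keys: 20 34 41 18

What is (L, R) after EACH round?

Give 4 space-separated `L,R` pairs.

Round 1 (k=20): L=117 R=144
Round 2 (k=34): L=144 R=82
Round 3 (k=41): L=82 R=185
Round 4 (k=18): L=185 R=91

Answer: 117,144 144,82 82,185 185,91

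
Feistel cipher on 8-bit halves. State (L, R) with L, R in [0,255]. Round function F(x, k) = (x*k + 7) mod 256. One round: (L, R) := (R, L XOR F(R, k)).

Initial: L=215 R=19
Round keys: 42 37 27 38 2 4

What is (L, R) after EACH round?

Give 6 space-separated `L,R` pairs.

Round 1 (k=42): L=19 R=242
Round 2 (k=37): L=242 R=18
Round 3 (k=27): L=18 R=31
Round 4 (k=38): L=31 R=179
Round 5 (k=2): L=179 R=114
Round 6 (k=4): L=114 R=124

Answer: 19,242 242,18 18,31 31,179 179,114 114,124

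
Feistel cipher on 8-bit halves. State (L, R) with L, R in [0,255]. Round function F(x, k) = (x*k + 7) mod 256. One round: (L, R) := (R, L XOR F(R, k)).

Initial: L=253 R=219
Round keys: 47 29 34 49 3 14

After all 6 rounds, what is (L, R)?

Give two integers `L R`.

Answer: 167 125

Derivation:
Round 1 (k=47): L=219 R=193
Round 2 (k=29): L=193 R=63
Round 3 (k=34): L=63 R=164
Round 4 (k=49): L=164 R=84
Round 5 (k=3): L=84 R=167
Round 6 (k=14): L=167 R=125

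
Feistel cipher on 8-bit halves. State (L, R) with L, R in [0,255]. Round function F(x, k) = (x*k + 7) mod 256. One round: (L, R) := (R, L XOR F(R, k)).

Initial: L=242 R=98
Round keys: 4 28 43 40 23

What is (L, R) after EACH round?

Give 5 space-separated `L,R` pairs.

Answer: 98,125 125,209 209,95 95,14 14,22

Derivation:
Round 1 (k=4): L=98 R=125
Round 2 (k=28): L=125 R=209
Round 3 (k=43): L=209 R=95
Round 4 (k=40): L=95 R=14
Round 5 (k=23): L=14 R=22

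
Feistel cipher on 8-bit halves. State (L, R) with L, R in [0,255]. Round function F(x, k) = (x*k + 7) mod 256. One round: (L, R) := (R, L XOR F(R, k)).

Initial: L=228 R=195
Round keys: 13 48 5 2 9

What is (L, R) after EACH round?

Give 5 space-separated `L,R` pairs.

Answer: 195,10 10,36 36,177 177,77 77,13

Derivation:
Round 1 (k=13): L=195 R=10
Round 2 (k=48): L=10 R=36
Round 3 (k=5): L=36 R=177
Round 4 (k=2): L=177 R=77
Round 5 (k=9): L=77 R=13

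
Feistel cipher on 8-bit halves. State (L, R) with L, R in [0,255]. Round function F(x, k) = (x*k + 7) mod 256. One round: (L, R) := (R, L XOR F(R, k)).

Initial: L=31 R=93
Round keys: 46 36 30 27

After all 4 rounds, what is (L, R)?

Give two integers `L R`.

Answer: 129 48

Derivation:
Round 1 (k=46): L=93 R=162
Round 2 (k=36): L=162 R=146
Round 3 (k=30): L=146 R=129
Round 4 (k=27): L=129 R=48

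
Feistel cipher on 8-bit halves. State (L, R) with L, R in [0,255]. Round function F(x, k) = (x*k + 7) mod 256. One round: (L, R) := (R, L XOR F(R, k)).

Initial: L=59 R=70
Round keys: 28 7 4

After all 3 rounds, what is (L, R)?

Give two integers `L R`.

Round 1 (k=28): L=70 R=148
Round 2 (k=7): L=148 R=85
Round 3 (k=4): L=85 R=207

Answer: 85 207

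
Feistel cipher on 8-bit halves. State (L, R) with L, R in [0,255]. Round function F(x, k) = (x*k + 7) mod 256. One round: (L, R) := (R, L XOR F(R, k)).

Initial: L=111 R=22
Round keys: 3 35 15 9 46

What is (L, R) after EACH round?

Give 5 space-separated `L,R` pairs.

Answer: 22,38 38,47 47,238 238,74 74,189

Derivation:
Round 1 (k=3): L=22 R=38
Round 2 (k=35): L=38 R=47
Round 3 (k=15): L=47 R=238
Round 4 (k=9): L=238 R=74
Round 5 (k=46): L=74 R=189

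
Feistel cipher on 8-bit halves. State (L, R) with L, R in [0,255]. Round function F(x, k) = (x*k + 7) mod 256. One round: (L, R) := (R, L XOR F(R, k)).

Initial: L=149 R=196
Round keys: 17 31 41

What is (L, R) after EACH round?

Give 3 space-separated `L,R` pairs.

Answer: 196,158 158,237 237,98

Derivation:
Round 1 (k=17): L=196 R=158
Round 2 (k=31): L=158 R=237
Round 3 (k=41): L=237 R=98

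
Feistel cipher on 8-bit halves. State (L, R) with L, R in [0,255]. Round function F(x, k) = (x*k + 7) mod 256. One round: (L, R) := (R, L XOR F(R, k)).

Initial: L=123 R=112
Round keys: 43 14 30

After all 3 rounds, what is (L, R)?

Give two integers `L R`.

Round 1 (k=43): L=112 R=172
Round 2 (k=14): L=172 R=31
Round 3 (k=30): L=31 R=5

Answer: 31 5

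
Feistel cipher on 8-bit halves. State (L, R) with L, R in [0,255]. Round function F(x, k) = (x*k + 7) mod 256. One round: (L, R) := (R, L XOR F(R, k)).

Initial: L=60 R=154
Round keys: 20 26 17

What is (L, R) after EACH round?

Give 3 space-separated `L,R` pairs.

Round 1 (k=20): L=154 R=51
Round 2 (k=26): L=51 R=175
Round 3 (k=17): L=175 R=149

Answer: 154,51 51,175 175,149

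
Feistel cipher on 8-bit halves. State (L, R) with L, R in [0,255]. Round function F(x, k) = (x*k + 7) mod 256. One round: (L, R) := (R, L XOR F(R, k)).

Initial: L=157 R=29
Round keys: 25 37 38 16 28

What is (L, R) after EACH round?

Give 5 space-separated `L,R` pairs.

Answer: 29,65 65,113 113,140 140,182 182,99

Derivation:
Round 1 (k=25): L=29 R=65
Round 2 (k=37): L=65 R=113
Round 3 (k=38): L=113 R=140
Round 4 (k=16): L=140 R=182
Round 5 (k=28): L=182 R=99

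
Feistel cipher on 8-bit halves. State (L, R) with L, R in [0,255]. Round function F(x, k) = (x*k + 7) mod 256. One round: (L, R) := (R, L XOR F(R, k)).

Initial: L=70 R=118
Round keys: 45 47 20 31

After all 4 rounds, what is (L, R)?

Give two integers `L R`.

Round 1 (k=45): L=118 R=131
Round 2 (k=47): L=131 R=98
Round 3 (k=20): L=98 R=44
Round 4 (k=31): L=44 R=57

Answer: 44 57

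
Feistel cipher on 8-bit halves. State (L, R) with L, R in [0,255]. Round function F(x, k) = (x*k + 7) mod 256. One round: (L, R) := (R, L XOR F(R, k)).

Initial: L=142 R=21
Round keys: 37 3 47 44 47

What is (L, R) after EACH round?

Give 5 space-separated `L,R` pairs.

Answer: 21,158 158,244 244,77 77,183 183,237

Derivation:
Round 1 (k=37): L=21 R=158
Round 2 (k=3): L=158 R=244
Round 3 (k=47): L=244 R=77
Round 4 (k=44): L=77 R=183
Round 5 (k=47): L=183 R=237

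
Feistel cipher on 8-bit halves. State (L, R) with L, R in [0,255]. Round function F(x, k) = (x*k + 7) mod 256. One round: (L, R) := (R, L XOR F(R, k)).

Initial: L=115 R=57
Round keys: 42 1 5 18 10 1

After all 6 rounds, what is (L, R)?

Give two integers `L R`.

Round 1 (k=42): L=57 R=18
Round 2 (k=1): L=18 R=32
Round 3 (k=5): L=32 R=181
Round 4 (k=18): L=181 R=225
Round 5 (k=10): L=225 R=100
Round 6 (k=1): L=100 R=138

Answer: 100 138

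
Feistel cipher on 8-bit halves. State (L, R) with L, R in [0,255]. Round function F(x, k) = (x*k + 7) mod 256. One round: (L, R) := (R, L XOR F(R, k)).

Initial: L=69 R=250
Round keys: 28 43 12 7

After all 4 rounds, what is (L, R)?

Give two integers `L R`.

Answer: 97 49

Derivation:
Round 1 (k=28): L=250 R=26
Round 2 (k=43): L=26 R=159
Round 3 (k=12): L=159 R=97
Round 4 (k=7): L=97 R=49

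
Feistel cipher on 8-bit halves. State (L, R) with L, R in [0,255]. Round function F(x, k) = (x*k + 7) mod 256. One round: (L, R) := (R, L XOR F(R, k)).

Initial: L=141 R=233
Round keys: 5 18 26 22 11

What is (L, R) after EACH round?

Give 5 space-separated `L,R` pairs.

Round 1 (k=5): L=233 R=25
Round 2 (k=18): L=25 R=32
Round 3 (k=26): L=32 R=94
Round 4 (k=22): L=94 R=59
Round 5 (k=11): L=59 R=206

Answer: 233,25 25,32 32,94 94,59 59,206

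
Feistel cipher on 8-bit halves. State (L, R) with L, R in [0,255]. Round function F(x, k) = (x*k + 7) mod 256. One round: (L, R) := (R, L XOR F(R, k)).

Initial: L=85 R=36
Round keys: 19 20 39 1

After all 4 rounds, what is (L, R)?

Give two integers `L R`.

Answer: 130 82

Derivation:
Round 1 (k=19): L=36 R=230
Round 2 (k=20): L=230 R=219
Round 3 (k=39): L=219 R=130
Round 4 (k=1): L=130 R=82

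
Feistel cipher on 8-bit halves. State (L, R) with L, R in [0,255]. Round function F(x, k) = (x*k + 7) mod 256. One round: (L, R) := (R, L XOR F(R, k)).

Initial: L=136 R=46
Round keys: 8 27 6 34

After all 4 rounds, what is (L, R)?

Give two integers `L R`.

Answer: 108 157

Derivation:
Round 1 (k=8): L=46 R=255
Round 2 (k=27): L=255 R=194
Round 3 (k=6): L=194 R=108
Round 4 (k=34): L=108 R=157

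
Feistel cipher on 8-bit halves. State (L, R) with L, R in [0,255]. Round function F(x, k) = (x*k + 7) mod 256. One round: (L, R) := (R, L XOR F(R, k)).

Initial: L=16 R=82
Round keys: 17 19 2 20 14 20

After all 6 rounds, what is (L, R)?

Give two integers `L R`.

Round 1 (k=17): L=82 R=105
Round 2 (k=19): L=105 R=128
Round 3 (k=2): L=128 R=110
Round 4 (k=20): L=110 R=31
Round 5 (k=14): L=31 R=215
Round 6 (k=20): L=215 R=204

Answer: 215 204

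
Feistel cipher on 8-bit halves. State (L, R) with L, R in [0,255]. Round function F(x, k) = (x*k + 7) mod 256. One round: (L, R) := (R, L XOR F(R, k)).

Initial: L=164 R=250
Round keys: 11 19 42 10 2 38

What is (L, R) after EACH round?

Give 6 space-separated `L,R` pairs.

Answer: 250,97 97,192 192,230 230,195 195,107 107,42

Derivation:
Round 1 (k=11): L=250 R=97
Round 2 (k=19): L=97 R=192
Round 3 (k=42): L=192 R=230
Round 4 (k=10): L=230 R=195
Round 5 (k=2): L=195 R=107
Round 6 (k=38): L=107 R=42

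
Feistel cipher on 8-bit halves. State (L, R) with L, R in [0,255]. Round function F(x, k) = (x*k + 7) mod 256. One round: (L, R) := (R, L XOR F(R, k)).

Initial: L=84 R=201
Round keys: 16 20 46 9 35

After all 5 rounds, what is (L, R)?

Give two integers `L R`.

Round 1 (k=16): L=201 R=195
Round 2 (k=20): L=195 R=138
Round 3 (k=46): L=138 R=16
Round 4 (k=9): L=16 R=29
Round 5 (k=35): L=29 R=238

Answer: 29 238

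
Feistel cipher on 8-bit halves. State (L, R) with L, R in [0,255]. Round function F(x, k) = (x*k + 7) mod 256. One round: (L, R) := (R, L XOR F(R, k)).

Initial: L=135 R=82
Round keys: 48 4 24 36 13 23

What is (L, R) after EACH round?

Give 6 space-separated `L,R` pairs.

Answer: 82,224 224,213 213,31 31,182 182,90 90,171

Derivation:
Round 1 (k=48): L=82 R=224
Round 2 (k=4): L=224 R=213
Round 3 (k=24): L=213 R=31
Round 4 (k=36): L=31 R=182
Round 5 (k=13): L=182 R=90
Round 6 (k=23): L=90 R=171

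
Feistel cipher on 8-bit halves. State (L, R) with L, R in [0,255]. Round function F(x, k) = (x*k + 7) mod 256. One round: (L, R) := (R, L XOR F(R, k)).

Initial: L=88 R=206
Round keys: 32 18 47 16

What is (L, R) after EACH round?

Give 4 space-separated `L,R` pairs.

Answer: 206,159 159,251 251,131 131,204

Derivation:
Round 1 (k=32): L=206 R=159
Round 2 (k=18): L=159 R=251
Round 3 (k=47): L=251 R=131
Round 4 (k=16): L=131 R=204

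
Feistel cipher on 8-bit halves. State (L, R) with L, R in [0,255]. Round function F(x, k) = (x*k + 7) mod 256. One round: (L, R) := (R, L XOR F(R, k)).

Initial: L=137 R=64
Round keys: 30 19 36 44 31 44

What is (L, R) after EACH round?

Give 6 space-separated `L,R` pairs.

Answer: 64,14 14,81 81,101 101,50 50,112 112,117

Derivation:
Round 1 (k=30): L=64 R=14
Round 2 (k=19): L=14 R=81
Round 3 (k=36): L=81 R=101
Round 4 (k=44): L=101 R=50
Round 5 (k=31): L=50 R=112
Round 6 (k=44): L=112 R=117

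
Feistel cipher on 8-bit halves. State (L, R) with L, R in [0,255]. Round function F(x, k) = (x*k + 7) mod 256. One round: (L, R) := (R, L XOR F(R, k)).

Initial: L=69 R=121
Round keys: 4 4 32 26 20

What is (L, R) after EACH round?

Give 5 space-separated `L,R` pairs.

Round 1 (k=4): L=121 R=174
Round 2 (k=4): L=174 R=198
Round 3 (k=32): L=198 R=105
Round 4 (k=26): L=105 R=119
Round 5 (k=20): L=119 R=58

Answer: 121,174 174,198 198,105 105,119 119,58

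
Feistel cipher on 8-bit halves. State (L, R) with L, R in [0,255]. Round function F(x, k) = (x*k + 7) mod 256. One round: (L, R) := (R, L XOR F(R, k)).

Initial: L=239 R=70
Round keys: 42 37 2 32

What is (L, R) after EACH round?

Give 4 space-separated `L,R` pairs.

Round 1 (k=42): L=70 R=108
Round 2 (k=37): L=108 R=229
Round 3 (k=2): L=229 R=189
Round 4 (k=32): L=189 R=66

Answer: 70,108 108,229 229,189 189,66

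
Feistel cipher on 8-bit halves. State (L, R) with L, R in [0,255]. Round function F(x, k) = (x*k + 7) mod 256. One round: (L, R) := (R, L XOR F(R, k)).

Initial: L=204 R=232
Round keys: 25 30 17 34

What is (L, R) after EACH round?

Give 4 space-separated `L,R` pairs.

Round 1 (k=25): L=232 R=99
Round 2 (k=30): L=99 R=73
Round 3 (k=17): L=73 R=131
Round 4 (k=34): L=131 R=36

Answer: 232,99 99,73 73,131 131,36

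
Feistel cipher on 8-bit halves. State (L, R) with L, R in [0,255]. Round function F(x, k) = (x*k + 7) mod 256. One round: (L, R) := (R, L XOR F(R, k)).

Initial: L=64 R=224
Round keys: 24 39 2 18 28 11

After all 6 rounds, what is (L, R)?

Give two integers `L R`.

Answer: 91 175

Derivation:
Round 1 (k=24): L=224 R=71
Round 2 (k=39): L=71 R=56
Round 3 (k=2): L=56 R=48
Round 4 (k=18): L=48 R=95
Round 5 (k=28): L=95 R=91
Round 6 (k=11): L=91 R=175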